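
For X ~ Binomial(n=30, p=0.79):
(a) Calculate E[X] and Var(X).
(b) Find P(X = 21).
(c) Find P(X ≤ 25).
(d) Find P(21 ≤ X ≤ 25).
(a) E[X] = 23.7000, Var(X) = 4.9770
(b) P(X = 21) = 0.080481
(c) P(X ≤ 25) = 0.785412
(d) P(21 ≤ X ≤ 25) = 0.704777

We have X ~ Binomial(n=30, p=0.79).

(a) Moments:
E[X] = 23.7000
Var(X) = 4.9770
σ = √Var(X) = 2.2309

(b) Point probability using PMF:
P(X = 21) = 0.080481

(c) Cumulative probability using CDF:
P(X ≤ 25) = F(25) = 0.785412

(d) Range probability:
P(21 ≤ X ≤ 25) = P(X ≤ 25) - P(X ≤ 20)
                   = F(25) - F(20)
                   = 0.785412 - 0.080635
                   = 0.704777

This means approximately 70.5% of outcomes fall in the interval [21, 25].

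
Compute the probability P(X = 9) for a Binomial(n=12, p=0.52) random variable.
0.067636

We have X ~ Binomial(n=12, p=0.52).

For a Binomial distribution, the PMF gives us the probability of each outcome.

Using the PMF formula:
P(X = 9) = 0.067636

Rounded to 4 decimal places: 0.0676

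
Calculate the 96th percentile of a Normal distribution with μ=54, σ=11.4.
73.9578

We have X ~ Normal(μ=54, σ=11.4).

We want to find x such that P(X ≤ x) = 0.96.

This is the 96th percentile, which means 96% of values fall below this point.

Using the inverse CDF (quantile function):
x = F⁻¹(0.96) = 73.9578

Verification: P(X ≤ 73.9578) = 0.96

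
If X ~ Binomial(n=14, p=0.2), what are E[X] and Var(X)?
E[X] = 2.8000, Var(X) = 2.2400

We have X ~ Binomial(n=14, p=0.2).

For a Binomial distribution with n=14, p=0.2:

Expected value:
E[X] = 2.8000

Variance:
Var(X) = 2.2400

Standard deviation:
σ = √Var(X) = 1.4967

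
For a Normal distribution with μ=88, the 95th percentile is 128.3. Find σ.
σ = 24.5007

For X ~ Normal(μ, σ), the p-th percentile satisfies x = μ + z_p × σ,
where z_p = Φ⁻¹(p) is the standard normal quantile.

Step 1: z_{0.95} = Φ⁻¹(0.95) = 1.6449

Step 2: Solve for σ:
128.3 = 88 + 1.6449 × σ
σ = (128.3 - 88) / 1.6449
σ = 40.30 / 1.6449
σ = 24.5007

Verification: μ + z × σ = 88 + 1.6449 × 24.5007 = 128.30 ✓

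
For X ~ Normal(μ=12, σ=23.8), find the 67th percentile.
22.4699

We have X ~ Normal(μ=12, σ=23.8).

We want to find x such that P(X ≤ x) = 0.67.

This is the 67th percentile, which means 67% of values fall below this point.

Using the inverse CDF (quantile function):
x = F⁻¹(0.67) = 22.4699

Verification: P(X ≤ 22.4699) = 0.67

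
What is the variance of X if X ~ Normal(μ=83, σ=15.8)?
249.6400

We have X ~ Normal(μ=83, σ=15.8).

For a Normal distribution with μ=83, σ=15.8:
Var(X) = 249.6400

The variance measures the spread of the distribution around the mean.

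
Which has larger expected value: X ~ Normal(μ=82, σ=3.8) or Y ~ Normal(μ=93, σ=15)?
Y has larger mean (93.0000 > 82.0000)

Compute the expected value for each distribution:

X ~ Normal(μ=82, σ=3.8):
E[X] = 82.0000

Y ~ Normal(μ=93, σ=15):
E[Y] = 93.0000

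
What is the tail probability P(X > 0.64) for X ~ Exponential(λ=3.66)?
0.096097

We have X ~ Exponential(λ=3.66).

P(X > 0.64) = 1 - P(X ≤ 0.64)
                = 1 - F(0.64)
                = 1 - 0.903903
                = 0.096097

So there's approximately a 9.6% chance that X exceeds 0.64.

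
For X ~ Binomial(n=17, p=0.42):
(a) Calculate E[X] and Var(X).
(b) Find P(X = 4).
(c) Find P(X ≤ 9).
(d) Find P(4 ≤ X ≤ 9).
(a) E[X] = 7.1400, Var(X) = 4.1412
(b) P(X = 4) = 0.062250
(c) P(X ≤ 9) = 0.876396
(d) P(4 ≤ X ≤ 9) = 0.843785

We have X ~ Binomial(n=17, p=0.42).

(a) Moments:
E[X] = 7.1400
Var(X) = 4.1412
σ = √Var(X) = 2.0350

(b) Point probability using PMF:
P(X = 4) = 0.062250

(c) Cumulative probability using CDF:
P(X ≤ 9) = F(9) = 0.876396

(d) Range probability:
P(4 ≤ X ≤ 9) = P(X ≤ 9) - P(X ≤ 3)
                   = F(9) - F(3)
                   = 0.876396 - 0.032611
                   = 0.843785

This means approximately 84.4% of outcomes fall in the interval [4, 9].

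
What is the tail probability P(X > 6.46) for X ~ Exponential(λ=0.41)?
0.070750

We have X ~ Exponential(λ=0.41).

P(X > 6.46) = 1 - P(X ≤ 6.46)
                = 1 - F(6.46)
                = 1 - 0.929250
                = 0.070750

So there's approximately a 7.1% chance that X exceeds 6.46.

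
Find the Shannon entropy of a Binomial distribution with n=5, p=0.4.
1.4980 nats

We have X ~ Binomial(n=5, p=0.4).

The Shannon entropy measures the uncertainty or information content of the distribution.

For a Binomial distribution with n=5, p=0.4:
H(X) = 1.4980 nats

(In bits, this would be 2.1612 bits.)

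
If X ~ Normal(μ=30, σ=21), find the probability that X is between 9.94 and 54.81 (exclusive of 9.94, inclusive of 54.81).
0.711555

We have X ~ Normal(μ=30, σ=21).

To find P(9.94 < X ≤ 54.81), we use:
P(9.94 < X ≤ 54.81) = P(X ≤ 54.81) - P(X ≤ 9.94)
                 = F(54.81) - F(9.94)
                 = 0.881284 - 0.169729
                 = 0.711555

So there's approximately a 71.2% chance that X falls in this range.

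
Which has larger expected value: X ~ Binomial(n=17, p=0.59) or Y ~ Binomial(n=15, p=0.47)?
X has larger mean (10.0300 > 7.0500)

Compute the expected value for each distribution:

X ~ Binomial(n=17, p=0.59):
E[X] = 10.0300

Y ~ Binomial(n=15, p=0.47):
E[Y] = 7.0500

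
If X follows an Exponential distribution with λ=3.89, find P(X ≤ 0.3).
0.688701

We have X ~ Exponential(λ=3.89).

The CDF gives us P(X ≤ k).

Using the CDF:
P(X ≤ 0.3) = 0.688701

This means there's approximately a 68.9% chance that X is at most 0.3.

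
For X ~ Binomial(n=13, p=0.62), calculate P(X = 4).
0.017455

We have X ~ Binomial(n=13, p=0.62).

For a Binomial distribution, the PMF gives us the probability of each outcome.

Using the PMF formula:
P(X = 4) = 0.017455

Rounded to 4 decimal places: 0.0175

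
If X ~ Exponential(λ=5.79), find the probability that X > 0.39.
0.104549

We have X ~ Exponential(λ=5.79).

P(X > 0.39) = 1 - P(X ≤ 0.39)
                = 1 - F(0.39)
                = 1 - 0.895451
                = 0.104549

So there's approximately a 10.5% chance that X exceeds 0.39.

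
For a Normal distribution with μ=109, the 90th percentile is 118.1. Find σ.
σ = 7.1008

For X ~ Normal(μ, σ), the p-th percentile satisfies x = μ + z_p × σ,
where z_p = Φ⁻¹(p) is the standard normal quantile.

Step 1: z_{0.9} = Φ⁻¹(0.9) = 1.2816

Step 2: Solve for σ:
118.1 = 109 + 1.2816 × σ
σ = (118.1 - 109) / 1.2816
σ = 9.10 / 1.2816
σ = 7.1008

Verification: μ + z × σ = 109 + 1.2816 × 7.1008 = 118.10 ✓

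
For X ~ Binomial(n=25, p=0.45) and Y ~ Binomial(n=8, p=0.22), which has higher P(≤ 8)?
Y has higher probability (P(Y ≤ 8) = 1.0000 > P(X ≤ 8) = 0.1340)

Compute P(≤ 8) for each distribution:

X ~ Binomial(n=25, p=0.45):
P(X ≤ 8) = 0.1340

Y ~ Binomial(n=8, p=0.22):
P(Y ≤ 8) = 1.0000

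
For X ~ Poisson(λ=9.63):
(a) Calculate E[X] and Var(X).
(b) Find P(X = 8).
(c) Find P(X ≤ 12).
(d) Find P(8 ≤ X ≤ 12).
(a) E[X] = 9.6300, Var(X) = 9.6300
(b) P(X = 8) = 0.120569
(c) P(X ≤ 12) = 0.825267
(d) P(8 ≤ X ≤ 12) = 0.569856

We have X ~ Poisson(λ=9.63).

(a) Moments:
E[X] = 9.6300
Var(X) = 9.6300
σ = √Var(X) = 3.1032

(b) Point probability using PMF:
P(X = 8) = 0.120569

(c) Cumulative probability using CDF:
P(X ≤ 12) = F(12) = 0.825267

(d) Range probability:
P(8 ≤ X ≤ 12) = P(X ≤ 12) - P(X ≤ 7)
                   = F(12) - F(7)
                   = 0.825267 - 0.255411
                   = 0.569856

This means approximately 57.0% of outcomes fall in the interval [8, 12].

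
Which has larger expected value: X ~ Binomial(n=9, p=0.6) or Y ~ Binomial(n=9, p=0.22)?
X has larger mean (5.4000 > 1.9800)

Compute the expected value for each distribution:

X ~ Binomial(n=9, p=0.6):
E[X] = 5.4000

Y ~ Binomial(n=9, p=0.22):
E[Y] = 1.9800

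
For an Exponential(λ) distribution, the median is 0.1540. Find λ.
λ = 4.5010

For X ~ Exponential(λ), the CDF is F(x) = 1 - e^(-λx).
The median m satisfies F(m) = 0.5:
1 - e^(-λm) = 0.5
e^(-λm) = 0.5
λm = ln(2)
m = ln(2) / λ

Given m = 0.1540:
λ = ln(2) / 0.1540 = 0.693147 / 0.1540 = 4.5010

Verification: ln(2) / 4.5010 = 0.1540 ✓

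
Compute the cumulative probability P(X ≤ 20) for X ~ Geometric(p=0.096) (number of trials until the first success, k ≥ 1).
0.867148

We have X ~ Geometric(p=0.096) (number of trials until the first success, k ≥ 1).

The CDF gives us P(X ≤ k).

Using the CDF:
P(X ≤ 20) = 0.867148

This means there's approximately a 86.7% chance that X is at most 20.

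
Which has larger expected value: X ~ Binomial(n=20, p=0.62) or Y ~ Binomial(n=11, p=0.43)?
X has larger mean (12.4000 > 4.7300)

Compute the expected value for each distribution:

X ~ Binomial(n=20, p=0.62):
E[X] = 12.4000

Y ~ Binomial(n=11, p=0.43):
E[Y] = 4.7300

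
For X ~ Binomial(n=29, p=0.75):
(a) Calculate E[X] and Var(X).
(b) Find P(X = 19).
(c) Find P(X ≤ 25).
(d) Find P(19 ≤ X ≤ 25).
(a) E[X] = 21.7500, Var(X) = 5.4375
(b) P(X = 19) = 0.080769
(c) P(X ≤ 25) = 0.954495
(d) P(19 ≤ X ≤ 25) = 0.868959

We have X ~ Binomial(n=29, p=0.75).

(a) Moments:
E[X] = 21.7500
Var(X) = 5.4375
σ = √Var(X) = 2.3318

(b) Point probability using PMF:
P(X = 19) = 0.080769

(c) Cumulative probability using CDF:
P(X ≤ 25) = F(25) = 0.954495

(d) Range probability:
P(19 ≤ X ≤ 25) = P(X ≤ 25) - P(X ≤ 18)
                   = F(25) - F(18)
                   = 0.954495 - 0.085536
                   = 0.868959

This means approximately 86.9% of outcomes fall in the interval [19, 25].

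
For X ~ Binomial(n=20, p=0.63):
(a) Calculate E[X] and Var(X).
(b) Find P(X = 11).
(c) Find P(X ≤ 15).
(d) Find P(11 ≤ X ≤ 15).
(a) E[X] = 12.6000, Var(X) = 4.6620
(b) P(X = 11) = 0.135446
(c) P(X ≤ 15) = 0.914086
(d) P(11 ≤ X ≤ 15) = 0.749043

We have X ~ Binomial(n=20, p=0.63).

(a) Moments:
E[X] = 12.6000
Var(X) = 4.6620
σ = √Var(X) = 2.1592

(b) Point probability using PMF:
P(X = 11) = 0.135446

(c) Cumulative probability using CDF:
P(X ≤ 15) = F(15) = 0.914086

(d) Range probability:
P(11 ≤ X ≤ 15) = P(X ≤ 15) - P(X ≤ 10)
                   = F(15) - F(10)
                   = 0.914086 - 0.165043
                   = 0.749043

This means approximately 74.9% of outcomes fall in the interval [11, 15].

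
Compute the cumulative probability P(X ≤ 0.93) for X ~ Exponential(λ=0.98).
0.598039

We have X ~ Exponential(λ=0.98).

The CDF gives us P(X ≤ k).

Using the CDF:
P(X ≤ 0.93) = 0.598039

This means there's approximately a 59.8% chance that X is at most 0.93.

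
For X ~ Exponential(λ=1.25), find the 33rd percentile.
0.3204

We have X ~ Exponential(λ=1.25).

We want to find x such that P(X ≤ x) = 0.33.

This is the 33rd percentile, which means 33% of values fall below this point.

Using the inverse CDF (quantile function):
x = F⁻¹(0.33) = 0.3204

Verification: P(X ≤ 0.3204) = 0.33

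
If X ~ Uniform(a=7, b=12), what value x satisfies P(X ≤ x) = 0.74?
10.7000

We have X ~ Uniform(a=7, b=12).

We want to find x such that P(X ≤ x) = 0.74.

This is the 74th percentile, which means 74% of values fall below this point.

Using the inverse CDF (quantile function):
x = F⁻¹(0.74) = 10.7000

Verification: P(X ≤ 10.7000) = 0.74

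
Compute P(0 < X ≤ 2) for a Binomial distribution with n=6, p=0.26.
0.650229

We have X ~ Binomial(n=6, p=0.26).

To find P(0 < X ≤ 2), we use:
P(0 < X ≤ 2) = P(X ≤ 2) - P(X ≤ 0)
                 = F(2) - F(0)
                 = 0.814435 - 0.164206
                 = 0.650229

So there's approximately a 65.0% chance that X falls in this range.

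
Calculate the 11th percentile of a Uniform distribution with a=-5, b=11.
-3.2400

We have X ~ Uniform(a=-5, b=11).

We want to find x such that P(X ≤ x) = 0.11.

This is the 11th percentile, which means 11% of values fall below this point.

Using the inverse CDF (quantile function):
x = F⁻¹(0.11) = -3.2400

Verification: P(X ≤ -3.2400) = 0.11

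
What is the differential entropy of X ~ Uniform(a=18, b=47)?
3.3673 nats

We have X ~ Uniform(a=18, b=47).

The differential entropy measures the uncertainty or information content of the distribution.

For a Uniform distribution with a=18, b=47:
h(X) = 3.3673 nats

(In bits, this would be 4.8580 bits.)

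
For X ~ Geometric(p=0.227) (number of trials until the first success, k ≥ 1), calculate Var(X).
15.0013

We have X ~ Geometric(p=0.227) (number of trials until the first success, k ≥ 1).

For a Geometric distribution with p=0.227 (number of trials until the first success, k ≥ 1):
Var(X) = 15.0013

The variance measures the spread of the distribution around the mean.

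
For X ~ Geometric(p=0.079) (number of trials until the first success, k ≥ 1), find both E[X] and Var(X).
E[X] = 12.6582, Var(X) = 147.5725

We have X ~ Geometric(p=0.079) (number of trials until the first success, k ≥ 1).

For a Geometric distribution with p=0.079 (number of trials until the first success, k ≥ 1):

Expected value:
E[X] = 12.6582

Variance:
Var(X) = 147.5725

Standard deviation:
σ = √Var(X) = 12.1479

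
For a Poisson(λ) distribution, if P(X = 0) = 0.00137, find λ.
λ = 6.5929

For a Poisson(λ) distribution, the PMF at 0 is:
P(X = 0) = λ^0 e^(-λ) / 0! = e^(-λ)

Given P(X = 0) = 0.00137:
e^(-λ) = 0.00137
-λ = ln(0.00137)
λ = -ln(0.00137) = 6.5929

Verification: e^(-6.5929) = 0.00137 ✓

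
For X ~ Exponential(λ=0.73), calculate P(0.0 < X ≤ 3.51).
0.922873

We have X ~ Exponential(λ=0.73).

To find P(0.0 < X ≤ 3.51), we use:
P(0.0 < X ≤ 3.51) = P(X ≤ 3.51) - P(X ≤ 0.0)
                 = F(3.51) - F(0.0)
                 = 0.922873 - 0.000000
                 = 0.922873

So there's approximately a 92.3% chance that X falls in this range.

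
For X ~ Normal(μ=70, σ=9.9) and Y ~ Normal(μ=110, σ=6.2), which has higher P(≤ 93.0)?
X has higher probability (P(X ≤ 93.0) = 0.9899 > P(Y ≤ 93.0) = 0.0031)

Compute P(≤ 93.0) for each distribution:

X ~ Normal(μ=70, σ=9.9):
P(X ≤ 93.0) = 0.9899

Y ~ Normal(μ=110, σ=6.2):
P(Y ≤ 93.0) = 0.0031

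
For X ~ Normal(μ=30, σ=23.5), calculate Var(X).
552.2500

We have X ~ Normal(μ=30, σ=23.5).

For a Normal distribution with μ=30, σ=23.5:
Var(X) = 552.2500

The variance measures the spread of the distribution around the mean.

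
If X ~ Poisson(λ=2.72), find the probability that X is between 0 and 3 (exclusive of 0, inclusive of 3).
0.643803

We have X ~ Poisson(λ=2.72).

To find P(0 < X ≤ 3), we use:
P(0 < X ≤ 3) = P(X ≤ 3) - P(X ≤ 0)
                 = F(3) - F(0)
                 = 0.709678 - 0.065875
                 = 0.643803

So there's approximately a 64.4% chance that X falls in this range.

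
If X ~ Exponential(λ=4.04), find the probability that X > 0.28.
0.322646

We have X ~ Exponential(λ=4.04).

P(X > 0.28) = 1 - P(X ≤ 0.28)
                = 1 - F(0.28)
                = 1 - 0.677354
                = 0.322646

So there's approximately a 32.3% chance that X exceeds 0.28.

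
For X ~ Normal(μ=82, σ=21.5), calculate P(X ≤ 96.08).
0.743729

We have X ~ Normal(μ=82, σ=21.5).

The CDF gives us P(X ≤ k).

Using the CDF:
P(X ≤ 96.08) = 0.743729

This means there's approximately a 74.4% chance that X is at most 96.08.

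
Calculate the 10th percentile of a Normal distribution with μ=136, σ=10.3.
122.8000

We have X ~ Normal(μ=136, σ=10.3).

We want to find x such that P(X ≤ x) = 0.1.

This is the 10th percentile, which means 10% of values fall below this point.

Using the inverse CDF (quantile function):
x = F⁻¹(0.1) = 122.8000

Verification: P(X ≤ 122.8000) = 0.1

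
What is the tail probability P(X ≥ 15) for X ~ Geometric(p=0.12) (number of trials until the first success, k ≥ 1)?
0.167016

We have X ~ Geometric(p=0.12) (number of trials until the first success, k ≥ 1).

For discrete distributions, P(X ≥ 15) = 1 - P(X ≤ 14).

P(X ≤ 14) = 0.832984
P(X ≥ 15) = 1 - 0.832984 = 0.167016

So there's approximately a 16.7% chance that X is at least 15.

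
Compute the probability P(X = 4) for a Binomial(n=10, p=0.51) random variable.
0.196642

We have X ~ Binomial(n=10, p=0.51).

For a Binomial distribution, the PMF gives us the probability of each outcome.

Using the PMF formula:
P(X = 4) = 0.196642

Rounded to 4 decimal places: 0.1966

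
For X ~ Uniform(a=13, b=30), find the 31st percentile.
18.2700

We have X ~ Uniform(a=13, b=30).

We want to find x such that P(X ≤ x) = 0.31.

This is the 31st percentile, which means 31% of values fall below this point.

Using the inverse CDF (quantile function):
x = F⁻¹(0.31) = 18.2700

Verification: P(X ≤ 18.2700) = 0.31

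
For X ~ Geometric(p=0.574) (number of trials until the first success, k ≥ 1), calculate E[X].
1.7422

We have X ~ Geometric(p=0.574) (number of trials until the first success, k ≥ 1).

For a Geometric distribution with p=0.574 (number of trials until the first success, k ≥ 1):
E[X] = 1.7422

This is the expected (average) value of X.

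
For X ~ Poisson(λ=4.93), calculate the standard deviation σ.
2.2204

We have X ~ Poisson(λ=4.93).

For a Poisson distribution with λ=4.93:
σ = √Var(X) = 2.2204

The standard deviation is the square root of the variance.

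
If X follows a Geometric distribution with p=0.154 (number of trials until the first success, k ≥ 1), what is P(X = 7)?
0.056460

We have X ~ Geometric(p=0.154) (number of trials until the first success, k ≥ 1).

For a Geometric distribution, the PMF gives us the probability of each outcome.

Using the PMF formula:
P(X = 7) = 0.056460

Rounded to 4 decimal places: 0.0565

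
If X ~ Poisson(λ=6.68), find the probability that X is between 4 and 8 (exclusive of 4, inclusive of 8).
0.565524

We have X ~ Poisson(λ=6.68).

To find P(4 < X ≤ 8), we use:
P(4 < X ≤ 8) = P(X ≤ 8) - P(X ≤ 4)
                 = F(8) - F(4)
                 = 0.769758 - 0.204234
                 = 0.565524

So there's approximately a 56.6% chance that X falls in this range.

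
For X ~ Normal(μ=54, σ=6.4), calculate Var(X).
40.9600

We have X ~ Normal(μ=54, σ=6.4).

For a Normal distribution with μ=54, σ=6.4:
Var(X) = 40.9600

The variance measures the spread of the distribution around the mean.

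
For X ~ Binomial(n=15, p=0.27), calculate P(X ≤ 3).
0.391415

We have X ~ Binomial(n=15, p=0.27).

The CDF gives us P(X ≤ k).

Using the CDF:
P(X ≤ 3) = 0.391415

This means there's approximately a 39.1% chance that X is at most 3.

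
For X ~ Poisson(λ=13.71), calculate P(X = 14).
0.105667

We have X ~ Poisson(λ=13.71).

For a Poisson distribution, the PMF gives us the probability of each outcome.

Using the PMF formula:
P(X = 14) = 0.105667

Rounded to 4 decimal places: 0.1057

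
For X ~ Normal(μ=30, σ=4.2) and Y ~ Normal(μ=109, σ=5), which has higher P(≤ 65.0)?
X has higher probability (P(X ≤ 65.0) = 1.0000 > P(Y ≤ 65.0) = 0.0000)

Compute P(≤ 65.0) for each distribution:

X ~ Normal(μ=30, σ=4.2):
P(X ≤ 65.0) = 1.0000

Y ~ Normal(μ=109, σ=5):
P(Y ≤ 65.0) = 0.0000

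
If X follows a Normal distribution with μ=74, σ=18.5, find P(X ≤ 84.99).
0.723762

We have X ~ Normal(μ=74, σ=18.5).

The CDF gives us P(X ≤ k).

Using the CDF:
P(X ≤ 84.99) = 0.723762

This means there's approximately a 72.4% chance that X is at most 84.99.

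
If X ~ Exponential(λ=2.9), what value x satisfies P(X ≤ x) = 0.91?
0.8303

We have X ~ Exponential(λ=2.9).

We want to find x such that P(X ≤ x) = 0.91.

This is the 91st percentile, which means 91% of values fall below this point.

Using the inverse CDF (quantile function):
x = F⁻¹(0.91) = 0.8303

Verification: P(X ≤ 0.8303) = 0.91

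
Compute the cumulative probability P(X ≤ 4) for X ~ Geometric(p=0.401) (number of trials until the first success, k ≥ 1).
0.871262

We have X ~ Geometric(p=0.401) (number of trials until the first success, k ≥ 1).

The CDF gives us P(X ≤ k).

Using the CDF:
P(X ≤ 4) = 0.871262

This means there's approximately a 87.1% chance that X is at most 4.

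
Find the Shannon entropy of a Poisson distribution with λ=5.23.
2.2279 nats

We have X ~ Poisson(λ=5.23).

The Shannon entropy measures the uncertainty or information content of the distribution.

For a Poisson distribution with λ=5.23:
H(X) = 2.2279 nats

(In bits, this would be 3.2142 bits.)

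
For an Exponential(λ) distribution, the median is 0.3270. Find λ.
λ = 2.1197

For X ~ Exponential(λ), the CDF is F(x) = 1 - e^(-λx).
The median m satisfies F(m) = 0.5:
1 - e^(-λm) = 0.5
e^(-λm) = 0.5
λm = ln(2)
m = ln(2) / λ

Given m = 0.3270:
λ = ln(2) / 0.3270 = 0.693147 / 0.3270 = 2.1197

Verification: ln(2) / 2.1197 = 0.3270 ✓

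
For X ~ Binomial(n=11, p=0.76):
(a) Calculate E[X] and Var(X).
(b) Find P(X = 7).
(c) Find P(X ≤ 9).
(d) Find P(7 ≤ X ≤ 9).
(a) E[X] = 8.3600, Var(X) = 2.0064
(b) P(X = 7) = 0.160344
(c) P(X ≤ 9) = 0.781418
(d) P(7 ≤ X ≤ 9) = 0.682206

We have X ~ Binomial(n=11, p=0.76).

(a) Moments:
E[X] = 8.3600
Var(X) = 2.0064
σ = √Var(X) = 1.4165

(b) Point probability using PMF:
P(X = 7) = 0.160344

(c) Cumulative probability using CDF:
P(X ≤ 9) = F(9) = 0.781418

(d) Range probability:
P(7 ≤ X ≤ 9) = P(X ≤ 9) - P(X ≤ 6)
                   = F(9) - F(6)
                   = 0.781418 - 0.099211
                   = 0.682206

This means approximately 68.2% of outcomes fall in the interval [7, 9].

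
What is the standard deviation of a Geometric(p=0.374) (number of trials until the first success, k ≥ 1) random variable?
2.1155

We have X ~ Geometric(p=0.374) (number of trials until the first success, k ≥ 1).

For a Geometric distribution with p=0.374 (number of trials until the first success, k ≥ 1):
σ = √Var(X) = 2.1155

The standard deviation is the square root of the variance.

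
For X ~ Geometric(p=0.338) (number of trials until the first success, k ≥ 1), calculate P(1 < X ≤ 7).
0.606281

We have X ~ Geometric(p=0.338) (number of trials until the first success, k ≥ 1).

To find P(1 < X ≤ 7), we use:
P(1 < X ≤ 7) = P(X ≤ 7) - P(X ≤ 1)
                 = F(7) - F(1)
                 = 0.944281 - 0.338000
                 = 0.606281

So there's approximately a 60.6% chance that X falls in this range.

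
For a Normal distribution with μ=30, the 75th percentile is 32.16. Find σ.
σ = 3.2024

For X ~ Normal(μ, σ), the p-th percentile satisfies x = μ + z_p × σ,
where z_p = Φ⁻¹(p) is the standard normal quantile.

Step 1: z_{0.75} = Φ⁻¹(0.75) = 0.6745

Step 2: Solve for σ:
32.16 = 30 + 0.6745 × σ
σ = (32.16 - 30) / 0.6745
σ = 2.16 / 0.6745
σ = 3.2024

Verification: μ + z × σ = 30 + 0.6745 × 3.2024 = 32.16 ✓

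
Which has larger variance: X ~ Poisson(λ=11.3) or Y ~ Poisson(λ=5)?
X has larger variance (11.3000 > 5.0000)

Compute the variance for each distribution:

X ~ Poisson(λ=11.3):
Var(X) = 11.3000

Y ~ Poisson(λ=5):
Var(Y) = 5.0000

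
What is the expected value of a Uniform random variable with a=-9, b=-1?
-5.0000

We have X ~ Uniform(a=-9, b=-1).

For a Uniform distribution with a=-9, b=-1:
E[X] = -5.0000

This is the expected (average) value of X.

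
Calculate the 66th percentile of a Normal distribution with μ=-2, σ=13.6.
3.6095

We have X ~ Normal(μ=-2, σ=13.6).

We want to find x such that P(X ≤ x) = 0.66.

This is the 66th percentile, which means 66% of values fall below this point.

Using the inverse CDF (quantile function):
x = F⁻¹(0.66) = 3.6095

Verification: P(X ≤ 3.6095) = 0.66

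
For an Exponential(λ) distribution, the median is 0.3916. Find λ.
λ = 1.7700

For X ~ Exponential(λ), the CDF is F(x) = 1 - e^(-λx).
The median m satisfies F(m) = 0.5:
1 - e^(-λm) = 0.5
e^(-λm) = 0.5
λm = ln(2)
m = ln(2) / λ

Given m = 0.3916:
λ = ln(2) / 0.3916 = 0.693147 / 0.3916 = 1.7700

Verification: ln(2) / 1.7700 = 0.3916 ✓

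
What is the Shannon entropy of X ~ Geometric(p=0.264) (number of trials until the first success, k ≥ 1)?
2.1864 nats

We have X ~ Geometric(p=0.264) (number of trials until the first success, k ≥ 1).

The Shannon entropy measures the uncertainty or information content of the distribution.

For a Geometric distribution with p=0.264 (number of trials until the first success, k ≥ 1):
H(X) = 2.1864 nats

(In bits, this would be 3.1543 bits.)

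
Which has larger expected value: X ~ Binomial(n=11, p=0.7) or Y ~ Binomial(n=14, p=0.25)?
X has larger mean (7.7000 > 3.5000)

Compute the expected value for each distribution:

X ~ Binomial(n=11, p=0.7):
E[X] = 7.7000

Y ~ Binomial(n=14, p=0.25):
E[Y] = 3.5000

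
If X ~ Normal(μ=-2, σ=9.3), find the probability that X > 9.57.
0.106734

We have X ~ Normal(μ=-2, σ=9.3).

P(X > 9.57) = 1 - P(X ≤ 9.57)
                = 1 - F(9.57)
                = 1 - 0.893266
                = 0.106734

So there's approximately a 10.7% chance that X exceeds 9.57.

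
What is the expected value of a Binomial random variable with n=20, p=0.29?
5.8000

We have X ~ Binomial(n=20, p=0.29).

For a Binomial distribution with n=20, p=0.29:
E[X] = 5.8000

This is the expected (average) value of X.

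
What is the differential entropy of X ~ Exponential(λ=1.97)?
0.3220 nats

We have X ~ Exponential(λ=1.97).

The differential entropy measures the uncertainty or information content of the distribution.

For an Exponential distribution with λ=1.97:
h(X) = 0.3220 nats

(In bits, this would be 0.4645 bits.)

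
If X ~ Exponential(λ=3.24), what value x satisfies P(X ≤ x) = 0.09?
0.0291

We have X ~ Exponential(λ=3.24).

We want to find x such that P(X ≤ x) = 0.09.

This is the 9th percentile, which means 9% of values fall below this point.

Using the inverse CDF (quantile function):
x = F⁻¹(0.09) = 0.0291

Verification: P(X ≤ 0.0291) = 0.09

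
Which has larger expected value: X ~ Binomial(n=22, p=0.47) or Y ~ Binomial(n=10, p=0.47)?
X has larger mean (10.3400 > 4.7000)

Compute the expected value for each distribution:

X ~ Binomial(n=22, p=0.47):
E[X] = 10.3400

Y ~ Binomial(n=10, p=0.47):
E[Y] = 4.7000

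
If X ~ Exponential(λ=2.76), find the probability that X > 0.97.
0.068755

We have X ~ Exponential(λ=2.76).

P(X > 0.97) = 1 - P(X ≤ 0.97)
                = 1 - F(0.97)
                = 1 - 0.931245
                = 0.068755

So there's approximately a 6.9% chance that X exceeds 0.97.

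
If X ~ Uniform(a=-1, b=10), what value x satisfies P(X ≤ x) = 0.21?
1.3100

We have X ~ Uniform(a=-1, b=10).

We want to find x such that P(X ≤ x) = 0.21.

This is the 21st percentile, which means 21% of values fall below this point.

Using the inverse CDF (quantile function):
x = F⁻¹(0.21) = 1.3100

Verification: P(X ≤ 1.3100) = 0.21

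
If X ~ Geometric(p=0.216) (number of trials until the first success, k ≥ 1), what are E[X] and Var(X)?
E[X] = 4.6296, Var(X) = 16.8038

We have X ~ Geometric(p=0.216) (number of trials until the first success, k ≥ 1).

For a Geometric distribution with p=0.216 (number of trials until the first success, k ≥ 1):

Expected value:
E[X] = 4.6296

Variance:
Var(X) = 16.8038

Standard deviation:
σ = √Var(X) = 4.0992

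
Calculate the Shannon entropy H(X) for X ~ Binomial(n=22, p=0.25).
2.1213 nats

We have X ~ Binomial(n=22, p=0.25).

The Shannon entropy measures the uncertainty or information content of the distribution.

For a Binomial distribution with n=22, p=0.25:
H(X) = 2.1213 nats

(In bits, this would be 3.0604 bits.)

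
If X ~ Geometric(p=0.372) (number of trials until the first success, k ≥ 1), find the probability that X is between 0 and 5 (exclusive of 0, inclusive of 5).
0.902322

We have X ~ Geometric(p=0.372) (number of trials until the first success, k ≥ 1).

To find P(0 < X ≤ 5), we use:
P(0 < X ≤ 5) = P(X ≤ 5) - P(X ≤ 0)
                 = F(5) - F(0)
                 = 0.902322 - 0.000000
                 = 0.902322

So there's approximately a 90.2% chance that X falls in this range.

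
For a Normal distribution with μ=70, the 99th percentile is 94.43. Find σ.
σ = 10.5014

For X ~ Normal(μ, σ), the p-th percentile satisfies x = μ + z_p × σ,
where z_p = Φ⁻¹(p) is the standard normal quantile.

Step 1: z_{0.99} = Φ⁻¹(0.99) = 2.3263

Step 2: Solve for σ:
94.43 = 70 + 2.3263 × σ
σ = (94.43 - 70) / 2.3263
σ = 24.43 / 2.3263
σ = 10.5014

Verification: μ + z × σ = 70 + 2.3263 × 10.5014 = 94.43 ✓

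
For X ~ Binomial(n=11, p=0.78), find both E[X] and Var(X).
E[X] = 8.5800, Var(X) = 1.8876

We have X ~ Binomial(n=11, p=0.78).

For a Binomial distribution with n=11, p=0.78:

Expected value:
E[X] = 8.5800

Variance:
Var(X) = 1.8876

Standard deviation:
σ = √Var(X) = 1.3739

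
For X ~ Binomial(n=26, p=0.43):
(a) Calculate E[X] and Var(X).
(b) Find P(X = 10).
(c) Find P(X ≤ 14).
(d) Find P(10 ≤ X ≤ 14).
(a) E[X] = 11.1800, Var(X) = 6.3726
(b) P(X = 10) = 0.142534
(c) P(X ≤ 14) = 0.905159
(d) P(10 ≤ X ≤ 14) = 0.650169

We have X ~ Binomial(n=26, p=0.43).

(a) Moments:
E[X] = 11.1800
Var(X) = 6.3726
σ = √Var(X) = 2.5244

(b) Point probability using PMF:
P(X = 10) = 0.142534

(c) Cumulative probability using CDF:
P(X ≤ 14) = F(14) = 0.905159

(d) Range probability:
P(10 ≤ X ≤ 14) = P(X ≤ 14) - P(X ≤ 9)
                   = F(14) - F(9)
                   = 0.905159 - 0.254990
                   = 0.650169

This means approximately 65.0% of outcomes fall in the interval [10, 14].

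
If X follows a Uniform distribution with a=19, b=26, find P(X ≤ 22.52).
0.502857

We have X ~ Uniform(a=19, b=26).

The CDF gives us P(X ≤ k).

Using the CDF:
P(X ≤ 22.52) = 0.502857

This means there's approximately a 50.3% chance that X is at most 22.52.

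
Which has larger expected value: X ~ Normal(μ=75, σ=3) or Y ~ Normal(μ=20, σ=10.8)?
X has larger mean (75.0000 > 20.0000)

Compute the expected value for each distribution:

X ~ Normal(μ=75, σ=3):
E[X] = 75.0000

Y ~ Normal(μ=20, σ=10.8):
E[Y] = 20.0000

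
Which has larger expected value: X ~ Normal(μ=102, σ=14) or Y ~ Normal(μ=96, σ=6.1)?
X has larger mean (102.0000 > 96.0000)

Compute the expected value for each distribution:

X ~ Normal(μ=102, σ=14):
E[X] = 102.0000

Y ~ Normal(μ=96, σ=6.1):
E[Y] = 96.0000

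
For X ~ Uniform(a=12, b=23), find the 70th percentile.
19.7000

We have X ~ Uniform(a=12, b=23).

We want to find x such that P(X ≤ x) = 0.7.

This is the 70th percentile, which means 70% of values fall below this point.

Using the inverse CDF (quantile function):
x = F⁻¹(0.7) = 19.7000

Verification: P(X ≤ 19.7000) = 0.7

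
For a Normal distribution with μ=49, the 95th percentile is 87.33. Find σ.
σ = 23.3030

For X ~ Normal(μ, σ), the p-th percentile satisfies x = μ + z_p × σ,
where z_p = Φ⁻¹(p) is the standard normal quantile.

Step 1: z_{0.95} = Φ⁻¹(0.95) = 1.6449

Step 2: Solve for σ:
87.33 = 49 + 1.6449 × σ
σ = (87.33 - 49) / 1.6449
σ = 38.33 / 1.6449
σ = 23.3030

Verification: μ + z × σ = 49 + 1.6449 × 23.3030 = 87.33 ✓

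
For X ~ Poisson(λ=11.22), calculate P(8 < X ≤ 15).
0.682154

We have X ~ Poisson(λ=11.22).

To find P(8 < X ≤ 15), we use:
P(8 < X ≤ 15) = P(X ≤ 15) - P(X ≤ 8)
                 = F(15) - F(8)
                 = 0.895189 - 0.213035
                 = 0.682154

So there's approximately a 68.2% chance that X falls in this range.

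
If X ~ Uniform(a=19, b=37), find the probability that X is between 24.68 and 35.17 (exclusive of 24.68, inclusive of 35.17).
0.582778

We have X ~ Uniform(a=19, b=37).

To find P(24.68 < X ≤ 35.17), we use:
P(24.68 < X ≤ 35.17) = P(X ≤ 35.17) - P(X ≤ 24.68)
                 = F(35.17) - F(24.68)
                 = 0.898333 - 0.315556
                 = 0.582778

So there's approximately a 58.3% chance that X falls in this range.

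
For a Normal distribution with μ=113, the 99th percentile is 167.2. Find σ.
σ = 23.2983

For X ~ Normal(μ, σ), the p-th percentile satisfies x = μ + z_p × σ,
where z_p = Φ⁻¹(p) is the standard normal quantile.

Step 1: z_{0.99} = Φ⁻¹(0.99) = 2.3263

Step 2: Solve for σ:
167.2 = 113 + 2.3263 × σ
σ = (167.2 - 113) / 2.3263
σ = 54.20 / 2.3263
σ = 23.2983

Verification: μ + z × σ = 113 + 2.3263 × 23.2983 = 167.20 ✓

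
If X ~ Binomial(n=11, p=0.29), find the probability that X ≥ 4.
0.401110

We have X ~ Binomial(n=11, p=0.29).

For discrete distributions, P(X ≥ 4) = 1 - P(X ≤ 3).

P(X ≤ 3) = 0.598890
P(X ≥ 4) = 1 - 0.598890 = 0.401110

So there's approximately a 40.1% chance that X is at least 4.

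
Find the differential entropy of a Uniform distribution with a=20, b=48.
3.3322 nats

We have X ~ Uniform(a=20, b=48).

The differential entropy measures the uncertainty or information content of the distribution.

For a Uniform distribution with a=20, b=48:
h(X) = 3.3322 nats

(In bits, this would be 4.8074 bits.)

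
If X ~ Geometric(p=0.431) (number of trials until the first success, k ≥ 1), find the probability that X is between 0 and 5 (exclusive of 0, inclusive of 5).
0.940357

We have X ~ Geometric(p=0.431) (number of trials until the first success, k ≥ 1).

To find P(0 < X ≤ 5), we use:
P(0 < X ≤ 5) = P(X ≤ 5) - P(X ≤ 0)
                 = F(5) - F(0)
                 = 0.940357 - 0.000000
                 = 0.940357

So there's approximately a 94.0% chance that X falls in this range.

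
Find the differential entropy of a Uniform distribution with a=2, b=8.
1.7918 nats

We have X ~ Uniform(a=2, b=8).

The differential entropy measures the uncertainty or information content of the distribution.

For a Uniform distribution with a=2, b=8:
h(X) = 1.7918 nats

(In bits, this would be 2.5850 bits.)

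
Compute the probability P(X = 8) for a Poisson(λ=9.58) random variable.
0.121580

We have X ~ Poisson(λ=9.58).

For a Poisson distribution, the PMF gives us the probability of each outcome.

Using the PMF formula:
P(X = 8) = 0.121580

Rounded to 4 decimal places: 0.1216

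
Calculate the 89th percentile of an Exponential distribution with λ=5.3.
0.4165

We have X ~ Exponential(λ=5.3).

We want to find x such that P(X ≤ x) = 0.89.

This is the 89th percentile, which means 89% of values fall below this point.

Using the inverse CDF (quantile function):
x = F⁻¹(0.89) = 0.4165

Verification: P(X ≤ 0.4165) = 0.89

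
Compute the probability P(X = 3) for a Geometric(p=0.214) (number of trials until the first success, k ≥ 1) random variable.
0.132208

We have X ~ Geometric(p=0.214) (number of trials until the first success, k ≥ 1).

For a Geometric distribution, the PMF gives us the probability of each outcome.

Using the PMF formula:
P(X = 3) = 0.132208

Rounded to 4 decimal places: 0.1322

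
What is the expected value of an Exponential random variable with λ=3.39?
0.2950

We have X ~ Exponential(λ=3.39).

For an Exponential distribution with λ=3.39:
E[X] = 0.2950

This is the expected (average) value of X.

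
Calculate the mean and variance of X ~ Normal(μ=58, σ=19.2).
E[X] = 58.0000, Var(X) = 368.6400

We have X ~ Normal(μ=58, σ=19.2).

For a Normal distribution with μ=58, σ=19.2:

Expected value:
E[X] = 58.0000

Variance:
Var(X) = 368.6400

Standard deviation:
σ = √Var(X) = 19.2000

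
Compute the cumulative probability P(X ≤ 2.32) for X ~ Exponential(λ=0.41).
0.613723

We have X ~ Exponential(λ=0.41).

The CDF gives us P(X ≤ k).

Using the CDF:
P(X ≤ 2.32) = 0.613723

This means there's approximately a 61.4% chance that X is at most 2.32.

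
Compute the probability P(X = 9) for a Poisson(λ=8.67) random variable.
0.130941

We have X ~ Poisson(λ=8.67).

For a Poisson distribution, the PMF gives us the probability of each outcome.

Using the PMF formula:
P(X = 9) = 0.130941

Rounded to 4 decimal places: 0.1309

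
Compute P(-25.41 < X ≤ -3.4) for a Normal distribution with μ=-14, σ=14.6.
0.548837

We have X ~ Normal(μ=-14, σ=14.6).

To find P(-25.41 < X ≤ -3.4), we use:
P(-25.41 < X ≤ -3.4) = P(X ≤ -3.4) - P(X ≤ -25.41)
                 = F(-3.4) - F(-25.41)
                 = 0.766089 - 0.217252
                 = 0.548837

So there's approximately a 54.9% chance that X falls in this range.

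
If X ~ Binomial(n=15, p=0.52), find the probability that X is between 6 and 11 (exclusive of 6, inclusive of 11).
0.723630

We have X ~ Binomial(n=15, p=0.52).

To find P(6 < X ≤ 11), we use:
P(6 < X ≤ 11) = P(X ≤ 11) - P(X ≤ 6)
                 = F(11) - F(6)
                 = 0.974598 - 0.250968
                 = 0.723630

So there's approximately a 72.4% chance that X falls in this range.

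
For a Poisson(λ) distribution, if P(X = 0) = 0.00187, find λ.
λ = 6.2818

For a Poisson(λ) distribution, the PMF at 0 is:
P(X = 0) = λ^0 e^(-λ) / 0! = e^(-λ)

Given P(X = 0) = 0.00187:
e^(-λ) = 0.00187
-λ = ln(0.00187)
λ = -ln(0.00187) = 6.2818

Verification: e^(-6.2818) = 0.00187 ✓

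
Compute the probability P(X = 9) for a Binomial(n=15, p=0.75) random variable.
0.091748

We have X ~ Binomial(n=15, p=0.75).

For a Binomial distribution, the PMF gives us the probability of each outcome.

Using the PMF formula:
P(X = 9) = 0.091748

Rounded to 4 decimal places: 0.0917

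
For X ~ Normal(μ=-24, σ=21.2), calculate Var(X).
449.4400

We have X ~ Normal(μ=-24, σ=21.2).

For a Normal distribution with μ=-24, σ=21.2:
Var(X) = 449.4400

The variance measures the spread of the distribution around the mean.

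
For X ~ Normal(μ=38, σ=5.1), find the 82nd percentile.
42.6684

We have X ~ Normal(μ=38, σ=5.1).

We want to find x such that P(X ≤ x) = 0.82.

This is the 82nd percentile, which means 82% of values fall below this point.

Using the inverse CDF (quantile function):
x = F⁻¹(0.82) = 42.6684

Verification: P(X ≤ 42.6684) = 0.82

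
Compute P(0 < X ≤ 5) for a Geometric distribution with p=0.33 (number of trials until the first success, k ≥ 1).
0.864987

We have X ~ Geometric(p=0.33) (number of trials until the first success, k ≥ 1).

To find P(0 < X ≤ 5), we use:
P(0 < X ≤ 5) = P(X ≤ 5) - P(X ≤ 0)
                 = F(5) - F(0)
                 = 0.864987 - 0.000000
                 = 0.864987

So there's approximately a 86.5% chance that X falls in this range.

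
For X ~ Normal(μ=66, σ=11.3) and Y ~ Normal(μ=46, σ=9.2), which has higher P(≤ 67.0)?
Y has higher probability (P(Y ≤ 67.0) = 0.9888 > P(X ≤ 67.0) = 0.5353)

Compute P(≤ 67.0) for each distribution:

X ~ Normal(μ=66, σ=11.3):
P(X ≤ 67.0) = 0.5353

Y ~ Normal(μ=46, σ=9.2):
P(Y ≤ 67.0) = 0.9888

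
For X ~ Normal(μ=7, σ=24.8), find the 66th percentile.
17.2291

We have X ~ Normal(μ=7, σ=24.8).

We want to find x such that P(X ≤ x) = 0.66.

This is the 66th percentile, which means 66% of values fall below this point.

Using the inverse CDF (quantile function):
x = F⁻¹(0.66) = 17.2291

Verification: P(X ≤ 17.2291) = 0.66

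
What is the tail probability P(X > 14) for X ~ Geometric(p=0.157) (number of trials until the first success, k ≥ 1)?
0.091535

We have X ~ Geometric(p=0.157) (number of trials until the first success, k ≥ 1).

P(X > 14) = 1 - P(X ≤ 14)
                = 1 - F(14)
                = 1 - 0.908465
                = 0.091535

So there's approximately a 9.2% chance that X exceeds 14.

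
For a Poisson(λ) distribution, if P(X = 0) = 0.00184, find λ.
λ = 6.2980

For a Poisson(λ) distribution, the PMF at 0 is:
P(X = 0) = λ^0 e^(-λ) / 0! = e^(-λ)

Given P(X = 0) = 0.00184:
e^(-λ) = 0.00184
-λ = ln(0.00184)
λ = -ln(0.00184) = 6.2980

Verification: e^(-6.2980) = 0.00184 ✓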